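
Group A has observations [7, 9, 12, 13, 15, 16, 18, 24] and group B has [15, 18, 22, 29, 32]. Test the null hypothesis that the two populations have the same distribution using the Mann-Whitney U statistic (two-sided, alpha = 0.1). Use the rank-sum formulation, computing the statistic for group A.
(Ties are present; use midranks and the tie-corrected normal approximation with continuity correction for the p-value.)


Step 1: Combine and sort all 13 observations; assign midranks.
sorted (value, group): (7,X), (9,X), (12,X), (13,X), (15,X), (15,Y), (16,X), (18,X), (18,Y), (22,Y), (24,X), (29,Y), (32,Y)
ranks: 7->1, 9->2, 12->3, 13->4, 15->5.5, 15->5.5, 16->7, 18->8.5, 18->8.5, 22->10, 24->11, 29->12, 32->13
Step 2: Rank sum for X: R1 = 1 + 2 + 3 + 4 + 5.5 + 7 + 8.5 + 11 = 42.
Step 3: U_X = R1 - n1(n1+1)/2 = 42 - 8*9/2 = 42 - 36 = 6.
       U_Y = n1*n2 - U_X = 40 - 6 = 34.
Step 4: Ties are present, so use the tie-corrected normal approximation (with continuity correction) for the p-value.
Step 5: p-value = 0.047519; compare to alpha = 0.1. reject H0.

U_X = 6, p = 0.047519, reject H0 at alpha = 0.1.


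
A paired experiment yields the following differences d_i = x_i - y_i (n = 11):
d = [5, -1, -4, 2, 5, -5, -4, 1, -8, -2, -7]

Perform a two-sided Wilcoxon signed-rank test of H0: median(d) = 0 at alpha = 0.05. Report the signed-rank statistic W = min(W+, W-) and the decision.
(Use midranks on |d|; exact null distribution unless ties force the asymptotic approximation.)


Step 1: Drop any zero differences (none here) and take |d_i|.
|d| = [5, 1, 4, 2, 5, 5, 4, 1, 8, 2, 7]
Step 2: Midrank |d_i| (ties get averaged ranks).
ranks: |5|->8, |1|->1.5, |4|->5.5, |2|->3.5, |5|->8, |5|->8, |4|->5.5, |1|->1.5, |8|->11, |2|->3.5, |7|->10
Step 3: Attach original signs; sum ranks with positive sign and with negative sign.
W+ = 8 + 3.5 + 8 + 1.5 = 21
W- = 1.5 + 5.5 + 8 + 5.5 + 11 + 3.5 + 10 = 45
(Check: W+ + W- = 66 should equal n(n+1)/2 = 66.)
Step 4: Test statistic W = min(W+, W-) = 21.
Step 5: Ties in |d|, so use the tie-corrected normal approximation.
        E[W] = n(n+1)/4 = 11*12/4 = 33.
        Tie groups: |d|=1 (t=2), |d|=2 (t=2), |d|=4 (t=2), |d|=5 (t=3); sum(t^3 - t) = 42.
        Var[W] = n(n+1)(2n+1)/24 - sum(t^3-t)/48 = 3036/24 - 42/48 = 125.625.
        z = (W - E[W]) / sqrt(Var[W]) = (21 - 33) / 11.2083 = -1.0706.
        Two-sided p = 2*Phi(z) = 0.284332.
Step 6: alpha = 0.05. fail to reject H0.

W+ = 21, W- = 45, W = min = 21, p = 0.284332, fail to reject H0.


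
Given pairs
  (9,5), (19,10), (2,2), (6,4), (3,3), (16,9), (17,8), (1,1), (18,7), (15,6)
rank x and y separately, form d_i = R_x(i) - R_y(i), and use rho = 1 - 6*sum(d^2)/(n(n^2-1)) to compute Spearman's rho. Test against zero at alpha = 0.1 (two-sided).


Step 1: Rank x and y separately (midranks; no ties here).
rank(x): 9->5, 19->10, 2->2, 6->4, 3->3, 16->7, 17->8, 1->1, 18->9, 15->6
rank(y): 5->5, 10->10, 2->2, 4->4, 3->3, 9->9, 8->8, 1->1, 7->7, 6->6
Step 2: d_i = R_x(i) - R_y(i); compute d_i^2.
  (5-5)^2=0, (10-10)^2=0, (2-2)^2=0, (4-4)^2=0, (3-3)^2=0, (7-9)^2=4, (8-8)^2=0, (1-1)^2=0, (9-7)^2=4, (6-6)^2=0
sum(d^2) = 8.
Step 3: rho = 1 - 6*8 / (10*(10^2 - 1)) = 1 - 48/990 = 0.951515.
Step 4: Under H0, t = rho * sqrt((n-2)/(1-rho^2)) = 8.7493 ~ t(8).
Step 5: Two-sided p-value from the t-distribution with 8 df = 0.000023.
Step 6: alpha = 0.1. reject H0.

rho = 0.9515, p = 0.000023, reject H0 at alpha = 0.1.


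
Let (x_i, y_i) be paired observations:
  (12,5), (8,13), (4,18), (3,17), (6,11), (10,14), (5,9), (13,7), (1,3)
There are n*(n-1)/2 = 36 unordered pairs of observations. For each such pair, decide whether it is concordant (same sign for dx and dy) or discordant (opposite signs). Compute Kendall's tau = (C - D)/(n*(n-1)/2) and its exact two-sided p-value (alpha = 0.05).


Step 1: Enumerate the 36 unordered pairs (i,j) with i<j and classify each by sign(x_j-x_i) * sign(y_j-y_i).
  (1,2):dx=-4,dy=+8->D; (1,3):dx=-8,dy=+13->D; (1,4):dx=-9,dy=+12->D; (1,5):dx=-6,dy=+6->D
  (1,6):dx=-2,dy=+9->D; (1,7):dx=-7,dy=+4->D; (1,8):dx=+1,dy=+2->C; (1,9):dx=-11,dy=-2->C
  (2,3):dx=-4,dy=+5->D; (2,4):dx=-5,dy=+4->D; (2,5):dx=-2,dy=-2->C; (2,6):dx=+2,dy=+1->C
  (2,7):dx=-3,dy=-4->C; (2,8):dx=+5,dy=-6->D; (2,9):dx=-7,dy=-10->C; (3,4):dx=-1,dy=-1->C
  (3,5):dx=+2,dy=-7->D; (3,6):dx=+6,dy=-4->D; (3,7):dx=+1,dy=-9->D; (3,8):dx=+9,dy=-11->D
  (3,9):dx=-3,dy=-15->C; (4,5):dx=+3,dy=-6->D; (4,6):dx=+7,dy=-3->D; (4,7):dx=+2,dy=-8->D
  (4,8):dx=+10,dy=-10->D; (4,9):dx=-2,dy=-14->C; (5,6):dx=+4,dy=+3->C; (5,7):dx=-1,dy=-2->C
  (5,8):dx=+7,dy=-4->D; (5,9):dx=-5,dy=-8->C; (6,7):dx=-5,dy=-5->C; (6,8):dx=+3,dy=-7->D
  (6,9):dx=-9,dy=-11->C; (7,8):dx=+8,dy=-2->D; (7,9):dx=-4,dy=-6->C; (8,9):dx=-12,dy=-4->C
Step 2: C = 16, D = 20, total pairs = 36.
Step 3: tau = (C - D)/(n(n-1)/2) = (16 - 20)/36 = -0.111111.
Step 4: Exact two-sided p-value (enumerate n! = 362880 permutations of y under H0): p = 0.761414.
Step 5: alpha = 0.05. fail to reject H0.

tau_b = -0.1111 (C=16, D=20), p = 0.761414, fail to reject H0.


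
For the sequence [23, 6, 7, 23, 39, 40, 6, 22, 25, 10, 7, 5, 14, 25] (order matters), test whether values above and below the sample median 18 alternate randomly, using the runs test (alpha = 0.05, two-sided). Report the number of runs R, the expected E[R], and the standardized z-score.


Step 1: Compute median = 18; label A = above, B = below.
Labels in order: ABBAAABAABBBBA  (n_A = 7, n_B = 7)
Step 2: Count runs R = 7.
Step 3: Under H0 (random ordering), E[R] = 2*n_A*n_B/(n_A+n_B) + 1 = 2*7*7/14 + 1 = 8.0000.
        Var[R] = 2*n_A*n_B*(2*n_A*n_B - n_A - n_B) / ((n_A+n_B)^2 * (n_A+n_B-1)) = 8232/2548 = 3.2308.
        SD[R] = 1.7974.
Step 4: Continuity-corrected z = (R + 0.5 - E[R]) / SD[R] = (7 + 0.5 - 8.0000) / 1.7974 = -0.2782.
Step 5: Two-sided p-value via normal approximation = 2*(1 - Phi(|z|)) = 0.780879.
Step 6: alpha = 0.05. fail to reject H0.

R = 7, z = -0.2782, p = 0.780879, fail to reject H0.


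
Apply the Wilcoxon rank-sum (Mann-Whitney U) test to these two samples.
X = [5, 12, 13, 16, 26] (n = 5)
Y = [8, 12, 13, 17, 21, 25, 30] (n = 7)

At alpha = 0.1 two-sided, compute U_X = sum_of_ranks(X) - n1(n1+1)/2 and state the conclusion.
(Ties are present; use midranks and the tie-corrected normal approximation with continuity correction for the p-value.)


Step 1: Combine and sort all 12 observations; assign midranks.
sorted (value, group): (5,X), (8,Y), (12,X), (12,Y), (13,X), (13,Y), (16,X), (17,Y), (21,Y), (25,Y), (26,X), (30,Y)
ranks: 5->1, 8->2, 12->3.5, 12->3.5, 13->5.5, 13->5.5, 16->7, 17->8, 21->9, 25->10, 26->11, 30->12
Step 2: Rank sum for X: R1 = 1 + 3.5 + 5.5 + 7 + 11 = 28.
Step 3: U_X = R1 - n1(n1+1)/2 = 28 - 5*6/2 = 28 - 15 = 13.
       U_Y = n1*n2 - U_X = 35 - 13 = 22.
Step 4: Ties are present, so use the tie-corrected normal approximation (with continuity correction) for the p-value.
Step 5: p-value = 0.514478; compare to alpha = 0.1. fail to reject H0.

U_X = 13, p = 0.514478, fail to reject H0 at alpha = 0.1.


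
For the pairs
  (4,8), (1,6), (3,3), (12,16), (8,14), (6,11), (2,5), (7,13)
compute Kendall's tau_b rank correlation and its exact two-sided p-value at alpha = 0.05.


Step 1: Enumerate the 28 unordered pairs (i,j) with i<j and classify each by sign(x_j-x_i) * sign(y_j-y_i).
  (1,2):dx=-3,dy=-2->C; (1,3):dx=-1,dy=-5->C; (1,4):dx=+8,dy=+8->C; (1,5):dx=+4,dy=+6->C
  (1,6):dx=+2,dy=+3->C; (1,7):dx=-2,dy=-3->C; (1,8):dx=+3,dy=+5->C; (2,3):dx=+2,dy=-3->D
  (2,4):dx=+11,dy=+10->C; (2,5):dx=+7,dy=+8->C; (2,6):dx=+5,dy=+5->C; (2,7):dx=+1,dy=-1->D
  (2,8):dx=+6,dy=+7->C; (3,4):dx=+9,dy=+13->C; (3,5):dx=+5,dy=+11->C; (3,6):dx=+3,dy=+8->C
  (3,7):dx=-1,dy=+2->D; (3,8):dx=+4,dy=+10->C; (4,5):dx=-4,dy=-2->C; (4,6):dx=-6,dy=-5->C
  (4,7):dx=-10,dy=-11->C; (4,8):dx=-5,dy=-3->C; (5,6):dx=-2,dy=-3->C; (5,7):dx=-6,dy=-9->C
  (5,8):dx=-1,dy=-1->C; (6,7):dx=-4,dy=-6->C; (6,8):dx=+1,dy=+2->C; (7,8):dx=+5,dy=+8->C
Step 2: C = 25, D = 3, total pairs = 28.
Step 3: tau = (C - D)/(n(n-1)/2) = (25 - 3)/28 = 0.785714.
Step 4: Exact two-sided p-value (enumerate n! = 40320 permutations of y under H0): p = 0.005506.
Step 5: alpha = 0.05. reject H0.

tau_b = 0.7857 (C=25, D=3), p = 0.005506, reject H0.


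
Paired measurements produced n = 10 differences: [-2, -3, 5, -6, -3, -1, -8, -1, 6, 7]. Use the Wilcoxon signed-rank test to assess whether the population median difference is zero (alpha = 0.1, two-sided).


Step 1: Drop any zero differences (none here) and take |d_i|.
|d| = [2, 3, 5, 6, 3, 1, 8, 1, 6, 7]
Step 2: Midrank |d_i| (ties get averaged ranks).
ranks: |2|->3, |3|->4.5, |5|->6, |6|->7.5, |3|->4.5, |1|->1.5, |8|->10, |1|->1.5, |6|->7.5, |7|->9
Step 3: Attach original signs; sum ranks with positive sign and with negative sign.
W+ = 6 + 7.5 + 9 = 22.5
W- = 3 + 4.5 + 7.5 + 4.5 + 1.5 + 10 + 1.5 = 32.5
(Check: W+ + W- = 55 should equal n(n+1)/2 = 55.)
Step 4: Test statistic W = min(W+, W-) = 22.5.
Step 5: Ties in |d|, so use the tie-corrected normal approximation.
        E[W] = n(n+1)/4 = 10*11/4 = 27.5.
        Tie groups: |d|=1 (t=2), |d|=3 (t=2), |d|=6 (t=2); sum(t^3 - t) = 18.
        Var[W] = n(n+1)(2n+1)/24 - sum(t^3-t)/48 = 2310/24 - 18/48 = 95.875.
        z = (W - E[W]) / sqrt(Var[W]) = (22.5 - 27.5) / 9.7916 = -0.5106.
        Two-sided p = 2*Phi(z) = 0.609601.
Step 6: alpha = 0.1. fail to reject H0.

W+ = 22.5, W- = 32.5, W = min = 22.5, p = 0.609601, fail to reject H0.


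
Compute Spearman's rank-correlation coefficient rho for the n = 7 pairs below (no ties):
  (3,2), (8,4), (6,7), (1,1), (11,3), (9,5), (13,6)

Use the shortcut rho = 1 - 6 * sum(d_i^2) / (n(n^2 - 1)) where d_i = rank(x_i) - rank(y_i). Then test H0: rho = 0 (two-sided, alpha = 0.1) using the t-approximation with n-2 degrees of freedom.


Step 1: Rank x and y separately (midranks; no ties here).
rank(x): 3->2, 8->4, 6->3, 1->1, 11->6, 9->5, 13->7
rank(y): 2->2, 4->4, 7->7, 1->1, 3->3, 5->5, 6->6
Step 2: d_i = R_x(i) - R_y(i); compute d_i^2.
  (2-2)^2=0, (4-4)^2=0, (3-7)^2=16, (1-1)^2=0, (6-3)^2=9, (5-5)^2=0, (7-6)^2=1
sum(d^2) = 26.
Step 3: rho = 1 - 6*26 / (7*(7^2 - 1)) = 1 - 156/336 = 0.535714.
Step 4: Under H0, t = rho * sqrt((n-2)/(1-rho^2)) = 1.4186 ~ t(5).
Step 5: Two-sided p-value from the t-distribution with 5 df = 0.215217.
Step 6: alpha = 0.1. fail to reject H0.

rho = 0.5357, p = 0.215217, fail to reject H0 at alpha = 0.1.


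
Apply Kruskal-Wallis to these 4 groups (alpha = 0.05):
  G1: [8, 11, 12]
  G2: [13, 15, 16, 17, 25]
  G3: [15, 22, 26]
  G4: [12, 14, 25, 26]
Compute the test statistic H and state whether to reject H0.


Step 1: Combine all N = 15 observations and assign midranks.
sorted (value, group, rank): (8,G1,1), (11,G1,2), (12,G1,3.5), (12,G4,3.5), (13,G2,5), (14,G4,6), (15,G2,7.5), (15,G3,7.5), (16,G2,9), (17,G2,10), (22,G3,11), (25,G2,12.5), (25,G4,12.5), (26,G3,14.5), (26,G4,14.5)
Step 2: Sum ranks within each group.
R_1 = 6.5 (n_1 = 3)
R_2 = 44 (n_2 = 5)
R_3 = 33 (n_3 = 3)
R_4 = 36.5 (n_4 = 4)
Step 3: H = 12/(N(N+1)) * sum(R_i^2/n_i) - 3(N+1)
     = 12/(15*16) * (6.5^2/3 + 44^2/5 + 33^2/3 + 36.5^2/4) - 3*16
     = 0.050000 * 1097.35 - 48
     = 6.867292.
Step 4: Ties present; correction factor C = 1 - 24/(15^3 - 15) = 0.992857. Corrected H = 6.867292 / 0.992857 = 6.916697.
Step 5: Under H0, H ~ chi^2(3); p-value = 0.074601.
Step 6: alpha = 0.05. fail to reject H0.

H = 6.9167, df = 3, p = 0.074601, fail to reject H0.


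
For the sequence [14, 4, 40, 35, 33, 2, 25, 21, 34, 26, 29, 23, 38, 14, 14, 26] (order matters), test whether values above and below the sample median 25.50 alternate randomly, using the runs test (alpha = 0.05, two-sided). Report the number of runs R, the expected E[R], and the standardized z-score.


Step 1: Compute median = 25.50; label A = above, B = below.
Labels in order: BBAAABBBAAABABBA  (n_A = 8, n_B = 8)
Step 2: Count runs R = 8.
Step 3: Under H0 (random ordering), E[R] = 2*n_A*n_B/(n_A+n_B) + 1 = 2*8*8/16 + 1 = 9.0000.
        Var[R] = 2*n_A*n_B*(2*n_A*n_B - n_A - n_B) / ((n_A+n_B)^2 * (n_A+n_B-1)) = 14336/3840 = 3.7333.
        SD[R] = 1.9322.
Step 4: Continuity-corrected z = (R + 0.5 - E[R]) / SD[R] = (8 + 0.5 - 9.0000) / 1.9322 = -0.2588.
Step 5: Two-sided p-value via normal approximation = 2*(1 - Phi(|z|)) = 0.795809.
Step 6: alpha = 0.05. fail to reject H0.

R = 8, z = -0.2588, p = 0.795809, fail to reject H0.


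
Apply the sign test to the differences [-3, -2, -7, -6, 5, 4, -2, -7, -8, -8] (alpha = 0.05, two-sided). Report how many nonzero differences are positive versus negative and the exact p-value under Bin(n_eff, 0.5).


Step 1: Discard zero differences. Original n = 10; n_eff = number of nonzero differences = 10.
Nonzero differences (with sign): -3, -2, -7, -6, +5, +4, -2, -7, -8, -8
Step 2: Count signs: positive = 2, negative = 8.
Step 3: Under H0: P(positive) = 0.5, so the number of positives S ~ Bin(10, 0.5).
Step 4: Two-sided exact p-value = sum of Bin(10,0.5) probabilities at or below the observed probability = 0.109375.
Step 5: alpha = 0.05. fail to reject H0.

n_eff = 10, pos = 2, neg = 8, p = 0.109375, fail to reject H0.


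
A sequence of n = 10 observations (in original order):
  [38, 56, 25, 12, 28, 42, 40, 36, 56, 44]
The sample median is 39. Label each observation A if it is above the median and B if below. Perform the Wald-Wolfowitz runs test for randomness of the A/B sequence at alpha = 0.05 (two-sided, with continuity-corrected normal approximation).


Step 1: Compute median = 39; label A = above, B = below.
Labels in order: BABBBAABAA  (n_A = 5, n_B = 5)
Step 2: Count runs R = 6.
Step 3: Under H0 (random ordering), E[R] = 2*n_A*n_B/(n_A+n_B) + 1 = 2*5*5/10 + 1 = 6.0000.
        Var[R] = 2*n_A*n_B*(2*n_A*n_B - n_A - n_B) / ((n_A+n_B)^2 * (n_A+n_B-1)) = 2000/900 = 2.2222.
        SD[R] = 1.4907.
Step 4: R = E[R], so z = 0 with no continuity correction.
Step 5: Two-sided p-value via normal approximation = 2*(1 - Phi(|z|)) = 1.000000.
Step 6: alpha = 0.05. fail to reject H0.

R = 6, z = 0.0000, p = 1.000000, fail to reject H0.


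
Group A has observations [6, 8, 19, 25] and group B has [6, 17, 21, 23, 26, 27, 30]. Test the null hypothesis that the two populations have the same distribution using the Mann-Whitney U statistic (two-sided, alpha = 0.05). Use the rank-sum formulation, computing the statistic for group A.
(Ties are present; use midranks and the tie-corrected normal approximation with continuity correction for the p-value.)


Step 1: Combine and sort all 11 observations; assign midranks.
sorted (value, group): (6,X), (6,Y), (8,X), (17,Y), (19,X), (21,Y), (23,Y), (25,X), (26,Y), (27,Y), (30,Y)
ranks: 6->1.5, 6->1.5, 8->3, 17->4, 19->5, 21->6, 23->7, 25->8, 26->9, 27->10, 30->11
Step 2: Rank sum for X: R1 = 1.5 + 3 + 5 + 8 = 17.5.
Step 3: U_X = R1 - n1(n1+1)/2 = 17.5 - 4*5/2 = 17.5 - 10 = 7.5.
       U_Y = n1*n2 - U_X = 28 - 7.5 = 20.5.
Step 4: Ties are present, so use the tie-corrected normal approximation (with continuity correction) for the p-value.
Step 5: p-value = 0.255756; compare to alpha = 0.05. fail to reject H0.

U_X = 7.5, p = 0.255756, fail to reject H0 at alpha = 0.05.


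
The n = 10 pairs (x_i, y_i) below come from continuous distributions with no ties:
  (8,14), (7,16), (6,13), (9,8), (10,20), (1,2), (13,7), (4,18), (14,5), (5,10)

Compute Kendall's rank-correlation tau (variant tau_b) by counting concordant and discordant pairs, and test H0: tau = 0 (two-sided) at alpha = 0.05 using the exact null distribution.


Step 1: Enumerate the 45 unordered pairs (i,j) with i<j and classify each by sign(x_j-x_i) * sign(y_j-y_i).
  (1,2):dx=-1,dy=+2->D; (1,3):dx=-2,dy=-1->C; (1,4):dx=+1,dy=-6->D; (1,5):dx=+2,dy=+6->C
  (1,6):dx=-7,dy=-12->C; (1,7):dx=+5,dy=-7->D; (1,8):dx=-4,dy=+4->D; (1,9):dx=+6,dy=-9->D
  (1,10):dx=-3,dy=-4->C; (2,3):dx=-1,dy=-3->C; (2,4):dx=+2,dy=-8->D; (2,5):dx=+3,dy=+4->C
  (2,6):dx=-6,dy=-14->C; (2,7):dx=+6,dy=-9->D; (2,8):dx=-3,dy=+2->D; (2,9):dx=+7,dy=-11->D
  (2,10):dx=-2,dy=-6->C; (3,4):dx=+3,dy=-5->D; (3,5):dx=+4,dy=+7->C; (3,6):dx=-5,dy=-11->C
  (3,7):dx=+7,dy=-6->D; (3,8):dx=-2,dy=+5->D; (3,9):dx=+8,dy=-8->D; (3,10):dx=-1,dy=-3->C
  (4,5):dx=+1,dy=+12->C; (4,6):dx=-8,dy=-6->C; (4,7):dx=+4,dy=-1->D; (4,8):dx=-5,dy=+10->D
  (4,9):dx=+5,dy=-3->D; (4,10):dx=-4,dy=+2->D; (5,6):dx=-9,dy=-18->C; (5,7):dx=+3,dy=-13->D
  (5,8):dx=-6,dy=-2->C; (5,9):dx=+4,dy=-15->D; (5,10):dx=-5,dy=-10->C; (6,7):dx=+12,dy=+5->C
  (6,8):dx=+3,dy=+16->C; (6,9):dx=+13,dy=+3->C; (6,10):dx=+4,dy=+8->C; (7,8):dx=-9,dy=+11->D
  (7,9):dx=+1,dy=-2->D; (7,10):dx=-8,dy=+3->D; (8,9):dx=+10,dy=-13->D; (8,10):dx=+1,dy=-8->D
  (9,10):dx=-9,dy=+5->D
Step 2: C = 20, D = 25, total pairs = 45.
Step 3: tau = (C - D)/(n(n-1)/2) = (20 - 25)/45 = -0.111111.
Step 4: Exact two-sided p-value (enumerate n! = 3628800 permutations of y under H0): p = 0.727490.
Step 5: alpha = 0.05. fail to reject H0.

tau_b = -0.1111 (C=20, D=25), p = 0.727490, fail to reject H0.


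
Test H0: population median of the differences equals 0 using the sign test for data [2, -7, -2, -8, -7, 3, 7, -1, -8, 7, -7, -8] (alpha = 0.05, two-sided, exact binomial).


Step 1: Discard zero differences. Original n = 12; n_eff = number of nonzero differences = 12.
Nonzero differences (with sign): +2, -7, -2, -8, -7, +3, +7, -1, -8, +7, -7, -8
Step 2: Count signs: positive = 4, negative = 8.
Step 3: Under H0: P(positive) = 0.5, so the number of positives S ~ Bin(12, 0.5).
Step 4: Two-sided exact p-value = sum of Bin(12,0.5) probabilities at or below the observed probability = 0.387695.
Step 5: alpha = 0.05. fail to reject H0.

n_eff = 12, pos = 4, neg = 8, p = 0.387695, fail to reject H0.


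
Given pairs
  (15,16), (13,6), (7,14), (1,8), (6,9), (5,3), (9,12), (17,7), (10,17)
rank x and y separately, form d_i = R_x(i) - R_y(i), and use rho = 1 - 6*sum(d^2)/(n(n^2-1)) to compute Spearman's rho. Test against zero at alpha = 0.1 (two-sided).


Step 1: Rank x and y separately (midranks; no ties here).
rank(x): 15->8, 13->7, 7->4, 1->1, 6->3, 5->2, 9->5, 17->9, 10->6
rank(y): 16->8, 6->2, 14->7, 8->4, 9->5, 3->1, 12->6, 7->3, 17->9
Step 2: d_i = R_x(i) - R_y(i); compute d_i^2.
  (8-8)^2=0, (7-2)^2=25, (4-7)^2=9, (1-4)^2=9, (3-5)^2=4, (2-1)^2=1, (5-6)^2=1, (9-3)^2=36, (6-9)^2=9
sum(d^2) = 94.
Step 3: rho = 1 - 6*94 / (9*(9^2 - 1)) = 1 - 564/720 = 0.216667.
Step 4: Under H0, t = rho * sqrt((n-2)/(1-rho^2)) = 0.5872 ~ t(7).
Step 5: Two-sided p-value from the t-distribution with 7 df = 0.575515.
Step 6: alpha = 0.1. fail to reject H0.

rho = 0.2167, p = 0.575515, fail to reject H0 at alpha = 0.1.


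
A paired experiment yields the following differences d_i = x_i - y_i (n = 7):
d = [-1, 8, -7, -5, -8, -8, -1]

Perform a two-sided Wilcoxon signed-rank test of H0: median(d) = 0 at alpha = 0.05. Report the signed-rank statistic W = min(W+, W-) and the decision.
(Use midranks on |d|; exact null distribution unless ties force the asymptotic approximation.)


Step 1: Drop any zero differences (none here) and take |d_i|.
|d| = [1, 8, 7, 5, 8, 8, 1]
Step 2: Midrank |d_i| (ties get averaged ranks).
ranks: |1|->1.5, |8|->6, |7|->4, |5|->3, |8|->6, |8|->6, |1|->1.5
Step 3: Attach original signs; sum ranks with positive sign and with negative sign.
W+ = 6 = 6
W- = 1.5 + 4 + 3 + 6 + 6 + 1.5 = 22
(Check: W+ + W- = 28 should equal n(n+1)/2 = 28.)
Step 4: Test statistic W = min(W+, W-) = 6.
Step 5: Ties in |d|, so use the tie-corrected normal approximation.
        E[W] = n(n+1)/4 = 7*8/4 = 14.
        Tie groups: |d|=1 (t=2), |d|=8 (t=3); sum(t^3 - t) = 30.
        Var[W] = n(n+1)(2n+1)/24 - sum(t^3-t)/48 = 840/24 - 30/48 = 34.375.
        z = (W - E[W]) / sqrt(Var[W]) = (6 - 14) / 5.8630 = -1.3645.
        Two-sided p = 2*Phi(z) = 0.172415.
Step 6: alpha = 0.05. fail to reject H0.

W+ = 6, W- = 22, W = min = 6, p = 0.172415, fail to reject H0.


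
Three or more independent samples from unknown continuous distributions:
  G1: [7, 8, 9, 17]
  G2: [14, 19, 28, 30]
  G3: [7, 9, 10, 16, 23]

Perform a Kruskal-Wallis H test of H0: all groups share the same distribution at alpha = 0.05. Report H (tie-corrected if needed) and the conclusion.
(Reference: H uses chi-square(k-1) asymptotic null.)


Step 1: Combine all N = 13 observations and assign midranks.
sorted (value, group, rank): (7,G1,1.5), (7,G3,1.5), (8,G1,3), (9,G1,4.5), (9,G3,4.5), (10,G3,6), (14,G2,7), (16,G3,8), (17,G1,9), (19,G2,10), (23,G3,11), (28,G2,12), (30,G2,13)
Step 2: Sum ranks within each group.
R_1 = 18 (n_1 = 4)
R_2 = 42 (n_2 = 4)
R_3 = 31 (n_3 = 5)
Step 3: H = 12/(N(N+1)) * sum(R_i^2/n_i) - 3(N+1)
     = 12/(13*14) * (18^2/4 + 42^2/4 + 31^2/5) - 3*14
     = 0.065934 * 714.2 - 42
     = 5.090110.
Step 4: Ties present; correction factor C = 1 - 12/(13^3 - 13) = 0.994505. Corrected H = 5.090110 / 0.994505 = 5.118232.
Step 5: Under H0, H ~ chi^2(2); p-value = 0.077373.
Step 6: alpha = 0.05. fail to reject H0.

H = 5.1182, df = 2, p = 0.077373, fail to reject H0.


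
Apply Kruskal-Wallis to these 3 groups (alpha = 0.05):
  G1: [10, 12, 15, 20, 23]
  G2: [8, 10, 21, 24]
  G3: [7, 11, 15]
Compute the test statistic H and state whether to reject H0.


Step 1: Combine all N = 12 observations and assign midranks.
sorted (value, group, rank): (7,G3,1), (8,G2,2), (10,G1,3.5), (10,G2,3.5), (11,G3,5), (12,G1,6), (15,G1,7.5), (15,G3,7.5), (20,G1,9), (21,G2,10), (23,G1,11), (24,G2,12)
Step 2: Sum ranks within each group.
R_1 = 37 (n_1 = 5)
R_2 = 27.5 (n_2 = 4)
R_3 = 13.5 (n_3 = 3)
Step 3: H = 12/(N(N+1)) * sum(R_i^2/n_i) - 3(N+1)
     = 12/(12*13) * (37^2/5 + 27.5^2/4 + 13.5^2/3) - 3*13
     = 0.076923 * 523.612 - 39
     = 1.277885.
Step 4: Ties present; correction factor C = 1 - 12/(12^3 - 12) = 0.993007. Corrected H = 1.277885 / 0.993007 = 1.286884.
Step 5: Under H0, H ~ chi^2(2); p-value = 0.525481.
Step 6: alpha = 0.05. fail to reject H0.

H = 1.2869, df = 2, p = 0.525481, fail to reject H0.


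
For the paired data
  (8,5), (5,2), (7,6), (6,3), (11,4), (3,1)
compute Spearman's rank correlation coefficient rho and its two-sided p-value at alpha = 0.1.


Step 1: Rank x and y separately (midranks; no ties here).
rank(x): 8->5, 5->2, 7->4, 6->3, 11->6, 3->1
rank(y): 5->5, 2->2, 6->6, 3->3, 4->4, 1->1
Step 2: d_i = R_x(i) - R_y(i); compute d_i^2.
  (5-5)^2=0, (2-2)^2=0, (4-6)^2=4, (3-3)^2=0, (6-4)^2=4, (1-1)^2=0
sum(d^2) = 8.
Step 3: rho = 1 - 6*8 / (6*(6^2 - 1)) = 1 - 48/210 = 0.771429.
Step 4: Under H0, t = rho * sqrt((n-2)/(1-rho^2)) = 2.4247 ~ t(4).
Step 5: Two-sided p-value from the t-distribution with 4 df = 0.072397.
Step 6: alpha = 0.1. reject H0.

rho = 0.7714, p = 0.072397, reject H0 at alpha = 0.1.


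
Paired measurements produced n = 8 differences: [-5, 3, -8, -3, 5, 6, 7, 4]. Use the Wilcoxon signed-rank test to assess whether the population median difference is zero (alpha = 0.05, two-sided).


Step 1: Drop any zero differences (none here) and take |d_i|.
|d| = [5, 3, 8, 3, 5, 6, 7, 4]
Step 2: Midrank |d_i| (ties get averaged ranks).
ranks: |5|->4.5, |3|->1.5, |8|->8, |3|->1.5, |5|->4.5, |6|->6, |7|->7, |4|->3
Step 3: Attach original signs; sum ranks with positive sign and with negative sign.
W+ = 1.5 + 4.5 + 6 + 7 + 3 = 22
W- = 4.5 + 8 + 1.5 = 14
(Check: W+ + W- = 36 should equal n(n+1)/2 = 36.)
Step 4: Test statistic W = min(W+, W-) = 14.
Step 5: Ties in |d|, so use the tie-corrected normal approximation.
        E[W] = n(n+1)/4 = 8*9/4 = 18.
        Tie groups: |d|=3 (t=2), |d|=5 (t=2); sum(t^3 - t) = 12.
        Var[W] = n(n+1)(2n+1)/24 - sum(t^3-t)/48 = 1224/24 - 12/48 = 50.75.
        z = (W - E[W]) / sqrt(Var[W]) = (14 - 18) / 7.1239 = -0.5615.
        Two-sided p = 2*Phi(z) = 0.574464.
Step 6: alpha = 0.05. fail to reject H0.

W+ = 22, W- = 14, W = min = 14, p = 0.574464, fail to reject H0.


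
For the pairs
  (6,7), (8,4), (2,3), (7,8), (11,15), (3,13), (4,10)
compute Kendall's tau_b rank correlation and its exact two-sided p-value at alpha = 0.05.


Step 1: Enumerate the 21 unordered pairs (i,j) with i<j and classify each by sign(x_j-x_i) * sign(y_j-y_i).
  (1,2):dx=+2,dy=-3->D; (1,3):dx=-4,dy=-4->C; (1,4):dx=+1,dy=+1->C; (1,5):dx=+5,dy=+8->C
  (1,6):dx=-3,dy=+6->D; (1,7):dx=-2,dy=+3->D; (2,3):dx=-6,dy=-1->C; (2,4):dx=-1,dy=+4->D
  (2,5):dx=+3,dy=+11->C; (2,6):dx=-5,dy=+9->D; (2,7):dx=-4,dy=+6->D; (3,4):dx=+5,dy=+5->C
  (3,5):dx=+9,dy=+12->C; (3,6):dx=+1,dy=+10->C; (3,7):dx=+2,dy=+7->C; (4,5):dx=+4,dy=+7->C
  (4,6):dx=-4,dy=+5->D; (4,7):dx=-3,dy=+2->D; (5,6):dx=-8,dy=-2->C; (5,7):dx=-7,dy=-5->C
  (6,7):dx=+1,dy=-3->D
Step 2: C = 12, D = 9, total pairs = 21.
Step 3: tau = (C - D)/(n(n-1)/2) = (12 - 9)/21 = 0.142857.
Step 4: Exact two-sided p-value (enumerate n! = 5040 permutations of y under H0): p = 0.772619.
Step 5: alpha = 0.05. fail to reject H0.

tau_b = 0.1429 (C=12, D=9), p = 0.772619, fail to reject H0.


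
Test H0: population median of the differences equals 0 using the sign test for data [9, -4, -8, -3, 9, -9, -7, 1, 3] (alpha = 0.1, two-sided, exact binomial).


Step 1: Discard zero differences. Original n = 9; n_eff = number of nonzero differences = 9.
Nonzero differences (with sign): +9, -4, -8, -3, +9, -9, -7, +1, +3
Step 2: Count signs: positive = 4, negative = 5.
Step 3: Under H0: P(positive) = 0.5, so the number of positives S ~ Bin(9, 0.5).
Step 4: Two-sided exact p-value = sum of Bin(9,0.5) probabilities at or below the observed probability = 1.000000.
Step 5: alpha = 0.1. fail to reject H0.

n_eff = 9, pos = 4, neg = 5, p = 1.000000, fail to reject H0.


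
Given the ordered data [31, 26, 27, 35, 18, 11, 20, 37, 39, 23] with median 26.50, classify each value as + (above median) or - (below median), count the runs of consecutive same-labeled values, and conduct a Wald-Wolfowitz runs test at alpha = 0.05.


Step 1: Compute median = 26.50; label A = above, B = below.
Labels in order: ABAABBBAAB  (n_A = 5, n_B = 5)
Step 2: Count runs R = 6.
Step 3: Under H0 (random ordering), E[R] = 2*n_A*n_B/(n_A+n_B) + 1 = 2*5*5/10 + 1 = 6.0000.
        Var[R] = 2*n_A*n_B*(2*n_A*n_B - n_A - n_B) / ((n_A+n_B)^2 * (n_A+n_B-1)) = 2000/900 = 2.2222.
        SD[R] = 1.4907.
Step 4: R = E[R], so z = 0 with no continuity correction.
Step 5: Two-sided p-value via normal approximation = 2*(1 - Phi(|z|)) = 1.000000.
Step 6: alpha = 0.05. fail to reject H0.

R = 6, z = 0.0000, p = 1.000000, fail to reject H0.


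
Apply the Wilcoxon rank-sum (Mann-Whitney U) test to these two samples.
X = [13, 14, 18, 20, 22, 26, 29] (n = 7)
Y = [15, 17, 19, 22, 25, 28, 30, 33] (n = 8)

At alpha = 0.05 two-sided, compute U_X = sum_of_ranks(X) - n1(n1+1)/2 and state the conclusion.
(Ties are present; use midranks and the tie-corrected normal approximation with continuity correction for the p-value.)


Step 1: Combine and sort all 15 observations; assign midranks.
sorted (value, group): (13,X), (14,X), (15,Y), (17,Y), (18,X), (19,Y), (20,X), (22,X), (22,Y), (25,Y), (26,X), (28,Y), (29,X), (30,Y), (33,Y)
ranks: 13->1, 14->2, 15->3, 17->4, 18->5, 19->6, 20->7, 22->8.5, 22->8.5, 25->10, 26->11, 28->12, 29->13, 30->14, 33->15
Step 2: Rank sum for X: R1 = 1 + 2 + 5 + 7 + 8.5 + 11 + 13 = 47.5.
Step 3: U_X = R1 - n1(n1+1)/2 = 47.5 - 7*8/2 = 47.5 - 28 = 19.5.
       U_Y = n1*n2 - U_X = 56 - 19.5 = 36.5.
Step 4: Ties are present, so use the tie-corrected normal approximation (with continuity correction) for the p-value.
Step 5: p-value = 0.354109; compare to alpha = 0.05. fail to reject H0.

U_X = 19.5, p = 0.354109, fail to reject H0 at alpha = 0.05.


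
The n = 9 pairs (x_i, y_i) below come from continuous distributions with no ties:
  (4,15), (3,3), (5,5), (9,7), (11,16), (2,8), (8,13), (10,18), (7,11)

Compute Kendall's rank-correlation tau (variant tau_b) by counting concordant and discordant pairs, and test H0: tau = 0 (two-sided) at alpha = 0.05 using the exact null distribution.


Step 1: Enumerate the 36 unordered pairs (i,j) with i<j and classify each by sign(x_j-x_i) * sign(y_j-y_i).
  (1,2):dx=-1,dy=-12->C; (1,3):dx=+1,dy=-10->D; (1,4):dx=+5,dy=-8->D; (1,5):dx=+7,dy=+1->C
  (1,6):dx=-2,dy=-7->C; (1,7):dx=+4,dy=-2->D; (1,8):dx=+6,dy=+3->C; (1,9):dx=+3,dy=-4->D
  (2,3):dx=+2,dy=+2->C; (2,4):dx=+6,dy=+4->C; (2,5):dx=+8,dy=+13->C; (2,6):dx=-1,dy=+5->D
  (2,7):dx=+5,dy=+10->C; (2,8):dx=+7,dy=+15->C; (2,9):dx=+4,dy=+8->C; (3,4):dx=+4,dy=+2->C
  (3,5):dx=+6,dy=+11->C; (3,6):dx=-3,dy=+3->D; (3,7):dx=+3,dy=+8->C; (3,8):dx=+5,dy=+13->C
  (3,9):dx=+2,dy=+6->C; (4,5):dx=+2,dy=+9->C; (4,6):dx=-7,dy=+1->D; (4,7):dx=-1,dy=+6->D
  (4,8):dx=+1,dy=+11->C; (4,9):dx=-2,dy=+4->D; (5,6):dx=-9,dy=-8->C; (5,7):dx=-3,dy=-3->C
  (5,8):dx=-1,dy=+2->D; (5,9):dx=-4,dy=-5->C; (6,7):dx=+6,dy=+5->C; (6,8):dx=+8,dy=+10->C
  (6,9):dx=+5,dy=+3->C; (7,8):dx=+2,dy=+5->C; (7,9):dx=-1,dy=-2->C; (8,9):dx=-3,dy=-7->C
Step 2: C = 26, D = 10, total pairs = 36.
Step 3: tau = (C - D)/(n(n-1)/2) = (26 - 10)/36 = 0.444444.
Step 4: Exact two-sided p-value (enumerate n! = 362880 permutations of y under H0): p = 0.119439.
Step 5: alpha = 0.05. fail to reject H0.

tau_b = 0.4444 (C=26, D=10), p = 0.119439, fail to reject H0.


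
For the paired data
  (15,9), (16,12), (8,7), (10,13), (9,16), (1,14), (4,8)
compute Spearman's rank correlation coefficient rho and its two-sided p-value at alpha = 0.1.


Step 1: Rank x and y separately (midranks; no ties here).
rank(x): 15->6, 16->7, 8->3, 10->5, 9->4, 1->1, 4->2
rank(y): 9->3, 12->4, 7->1, 13->5, 16->7, 14->6, 8->2
Step 2: d_i = R_x(i) - R_y(i); compute d_i^2.
  (6-3)^2=9, (7-4)^2=9, (3-1)^2=4, (5-5)^2=0, (4-7)^2=9, (1-6)^2=25, (2-2)^2=0
sum(d^2) = 56.
Step 3: rho = 1 - 6*56 / (7*(7^2 - 1)) = 1 - 336/336 = 0.000000.
Step 4: Under H0, t = rho * sqrt((n-2)/(1-rho^2)) = 0.0000 ~ t(5).
Step 5: Two-sided p-value from the t-distribution with 5 df = 1.000000.
Step 6: alpha = 0.1. fail to reject H0.

rho = 0.0000, p = 1.000000, fail to reject H0 at alpha = 0.1.


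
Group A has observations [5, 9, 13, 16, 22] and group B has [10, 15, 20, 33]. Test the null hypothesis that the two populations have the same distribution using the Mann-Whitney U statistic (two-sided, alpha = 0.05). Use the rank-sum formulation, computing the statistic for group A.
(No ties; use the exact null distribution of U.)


Step 1: Combine and sort all 9 observations; assign midranks.
sorted (value, group): (5,X), (9,X), (10,Y), (13,X), (15,Y), (16,X), (20,Y), (22,X), (33,Y)
ranks: 5->1, 9->2, 10->3, 13->4, 15->5, 16->6, 20->7, 22->8, 33->9
Step 2: Rank sum for X: R1 = 1 + 2 + 4 + 6 + 8 = 21.
Step 3: U_X = R1 - n1(n1+1)/2 = 21 - 5*6/2 = 21 - 15 = 6.
       U_Y = n1*n2 - U_X = 20 - 6 = 14.
Step 4: No ties, so the exact null distribution of U (based on enumerating the C(9,5) = 126 equally likely rank assignments) gives the two-sided p-value.
Step 5: p-value = 0.412698; compare to alpha = 0.05. fail to reject H0.

U_X = 6, p = 0.412698, fail to reject H0 at alpha = 0.05.


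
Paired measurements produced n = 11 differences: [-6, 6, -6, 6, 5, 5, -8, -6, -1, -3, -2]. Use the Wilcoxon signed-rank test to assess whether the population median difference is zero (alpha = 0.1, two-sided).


Step 1: Drop any zero differences (none here) and take |d_i|.
|d| = [6, 6, 6, 6, 5, 5, 8, 6, 1, 3, 2]
Step 2: Midrank |d_i| (ties get averaged ranks).
ranks: |6|->8, |6|->8, |6|->8, |6|->8, |5|->4.5, |5|->4.5, |8|->11, |6|->8, |1|->1, |3|->3, |2|->2
Step 3: Attach original signs; sum ranks with positive sign and with negative sign.
W+ = 8 + 8 + 4.5 + 4.5 = 25
W- = 8 + 8 + 11 + 8 + 1 + 3 + 2 = 41
(Check: W+ + W- = 66 should equal n(n+1)/2 = 66.)
Step 4: Test statistic W = min(W+, W-) = 25.
Step 5: Ties in |d|, so use the tie-corrected normal approximation.
        E[W] = n(n+1)/4 = 11*12/4 = 33.
        Tie groups: |d|=5 (t=2), |d|=6 (t=5); sum(t^3 - t) = 126.
        Var[W] = n(n+1)(2n+1)/24 - sum(t^3-t)/48 = 3036/24 - 126/48 = 123.875.
        z = (W - E[W]) / sqrt(Var[W]) = (25 - 33) / 11.1299 = -0.7188.
        Two-sided p = 2*Phi(z) = 0.472274.
Step 6: alpha = 0.1. fail to reject H0.

W+ = 25, W- = 41, W = min = 25, p = 0.472274, fail to reject H0.


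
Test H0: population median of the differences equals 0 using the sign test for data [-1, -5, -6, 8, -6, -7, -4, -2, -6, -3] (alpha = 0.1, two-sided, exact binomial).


Step 1: Discard zero differences. Original n = 10; n_eff = number of nonzero differences = 10.
Nonzero differences (with sign): -1, -5, -6, +8, -6, -7, -4, -2, -6, -3
Step 2: Count signs: positive = 1, negative = 9.
Step 3: Under H0: P(positive) = 0.5, so the number of positives S ~ Bin(10, 0.5).
Step 4: Two-sided exact p-value = sum of Bin(10,0.5) probabilities at or below the observed probability = 0.021484.
Step 5: alpha = 0.1. reject H0.

n_eff = 10, pos = 1, neg = 9, p = 0.021484, reject H0.


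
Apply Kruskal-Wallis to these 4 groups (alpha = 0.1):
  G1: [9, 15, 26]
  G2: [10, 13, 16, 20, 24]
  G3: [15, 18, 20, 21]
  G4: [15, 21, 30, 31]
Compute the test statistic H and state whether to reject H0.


Step 1: Combine all N = 16 observations and assign midranks.
sorted (value, group, rank): (9,G1,1), (10,G2,2), (13,G2,3), (15,G1,5), (15,G3,5), (15,G4,5), (16,G2,7), (18,G3,8), (20,G2,9.5), (20,G3,9.5), (21,G3,11.5), (21,G4,11.5), (24,G2,13), (26,G1,14), (30,G4,15), (31,G4,16)
Step 2: Sum ranks within each group.
R_1 = 20 (n_1 = 3)
R_2 = 34.5 (n_2 = 5)
R_3 = 34 (n_3 = 4)
R_4 = 47.5 (n_4 = 4)
Step 3: H = 12/(N(N+1)) * sum(R_i^2/n_i) - 3(N+1)
     = 12/(16*17) * (20^2/3 + 34.5^2/5 + 34^2/4 + 47.5^2/4) - 3*17
     = 0.044118 * 1224.45 - 51
     = 3.019669.
Step 4: Ties present; correction factor C = 1 - 36/(16^3 - 16) = 0.991176. Corrected H = 3.019669 / 0.991176 = 3.046550.
Step 5: Under H0, H ~ chi^2(3); p-value = 0.384504.
Step 6: alpha = 0.1. fail to reject H0.

H = 3.0466, df = 3, p = 0.384504, fail to reject H0.


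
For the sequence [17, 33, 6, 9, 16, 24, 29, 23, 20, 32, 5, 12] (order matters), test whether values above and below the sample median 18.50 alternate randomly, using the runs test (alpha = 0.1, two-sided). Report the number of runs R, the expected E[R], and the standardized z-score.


Step 1: Compute median = 18.50; label A = above, B = below.
Labels in order: BABBBAAAAABB  (n_A = 6, n_B = 6)
Step 2: Count runs R = 5.
Step 3: Under H0 (random ordering), E[R] = 2*n_A*n_B/(n_A+n_B) + 1 = 2*6*6/12 + 1 = 7.0000.
        Var[R] = 2*n_A*n_B*(2*n_A*n_B - n_A - n_B) / ((n_A+n_B)^2 * (n_A+n_B-1)) = 4320/1584 = 2.7273.
        SD[R] = 1.6514.
Step 4: Continuity-corrected z = (R + 0.5 - E[R]) / SD[R] = (5 + 0.5 - 7.0000) / 1.6514 = -0.9083.
Step 5: Two-sided p-value via normal approximation = 2*(1 - Phi(|z|)) = 0.363722.
Step 6: alpha = 0.1. fail to reject H0.

R = 5, z = -0.9083, p = 0.363722, fail to reject H0.


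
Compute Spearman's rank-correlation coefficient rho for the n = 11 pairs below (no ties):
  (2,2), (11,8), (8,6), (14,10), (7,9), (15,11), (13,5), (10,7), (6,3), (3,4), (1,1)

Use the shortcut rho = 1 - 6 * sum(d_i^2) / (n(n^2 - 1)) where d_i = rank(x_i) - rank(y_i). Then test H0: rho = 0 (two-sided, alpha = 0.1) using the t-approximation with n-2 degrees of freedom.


Step 1: Rank x and y separately (midranks; no ties here).
rank(x): 2->2, 11->8, 8->6, 14->10, 7->5, 15->11, 13->9, 10->7, 6->4, 3->3, 1->1
rank(y): 2->2, 8->8, 6->6, 10->10, 9->9, 11->11, 5->5, 7->7, 3->3, 4->4, 1->1
Step 2: d_i = R_x(i) - R_y(i); compute d_i^2.
  (2-2)^2=0, (8-8)^2=0, (6-6)^2=0, (10-10)^2=0, (5-9)^2=16, (11-11)^2=0, (9-5)^2=16, (7-7)^2=0, (4-3)^2=1, (3-4)^2=1, (1-1)^2=0
sum(d^2) = 34.
Step 3: rho = 1 - 6*34 / (11*(11^2 - 1)) = 1 - 204/1320 = 0.845455.
Step 4: Under H0, t = rho * sqrt((n-2)/(1-rho^2)) = 4.7493 ~ t(9).
Step 5: Two-sided p-value from the t-distribution with 9 df = 0.001045.
Step 6: alpha = 0.1. reject H0.

rho = 0.8455, p = 0.001045, reject H0 at alpha = 0.1.


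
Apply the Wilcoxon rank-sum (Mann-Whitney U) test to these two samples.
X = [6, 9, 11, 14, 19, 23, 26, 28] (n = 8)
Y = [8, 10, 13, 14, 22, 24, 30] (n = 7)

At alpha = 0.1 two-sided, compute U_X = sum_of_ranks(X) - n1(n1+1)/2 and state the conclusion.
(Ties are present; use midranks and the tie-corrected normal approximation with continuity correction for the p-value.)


Step 1: Combine and sort all 15 observations; assign midranks.
sorted (value, group): (6,X), (8,Y), (9,X), (10,Y), (11,X), (13,Y), (14,X), (14,Y), (19,X), (22,Y), (23,X), (24,Y), (26,X), (28,X), (30,Y)
ranks: 6->1, 8->2, 9->3, 10->4, 11->5, 13->6, 14->7.5, 14->7.5, 19->9, 22->10, 23->11, 24->12, 26->13, 28->14, 30->15
Step 2: Rank sum for X: R1 = 1 + 3 + 5 + 7.5 + 9 + 11 + 13 + 14 = 63.5.
Step 3: U_X = R1 - n1(n1+1)/2 = 63.5 - 8*9/2 = 63.5 - 36 = 27.5.
       U_Y = n1*n2 - U_X = 56 - 27.5 = 28.5.
Step 4: Ties are present, so use the tie-corrected normal approximation (with continuity correction) for the p-value.
Step 5: p-value = 1.000000; compare to alpha = 0.1. fail to reject H0.

U_X = 27.5, p = 1.000000, fail to reject H0 at alpha = 0.1.


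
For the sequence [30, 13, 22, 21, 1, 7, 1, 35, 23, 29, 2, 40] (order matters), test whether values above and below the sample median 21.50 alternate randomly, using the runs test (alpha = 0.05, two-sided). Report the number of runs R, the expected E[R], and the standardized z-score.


Step 1: Compute median = 21.50; label A = above, B = below.
Labels in order: ABABBBBAAABA  (n_A = 6, n_B = 6)
Step 2: Count runs R = 7.
Step 3: Under H0 (random ordering), E[R] = 2*n_A*n_B/(n_A+n_B) + 1 = 2*6*6/12 + 1 = 7.0000.
        Var[R] = 2*n_A*n_B*(2*n_A*n_B - n_A - n_B) / ((n_A+n_B)^2 * (n_A+n_B-1)) = 4320/1584 = 2.7273.
        SD[R] = 1.6514.
Step 4: R = E[R], so z = 0 with no continuity correction.
Step 5: Two-sided p-value via normal approximation = 2*(1 - Phi(|z|)) = 1.000000.
Step 6: alpha = 0.05. fail to reject H0.

R = 7, z = 0.0000, p = 1.000000, fail to reject H0.


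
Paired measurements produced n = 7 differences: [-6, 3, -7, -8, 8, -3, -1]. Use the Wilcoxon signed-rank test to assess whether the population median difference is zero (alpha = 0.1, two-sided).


Step 1: Drop any zero differences (none here) and take |d_i|.
|d| = [6, 3, 7, 8, 8, 3, 1]
Step 2: Midrank |d_i| (ties get averaged ranks).
ranks: |6|->4, |3|->2.5, |7|->5, |8|->6.5, |8|->6.5, |3|->2.5, |1|->1
Step 3: Attach original signs; sum ranks with positive sign and with negative sign.
W+ = 2.5 + 6.5 = 9
W- = 4 + 5 + 6.5 + 2.5 + 1 = 19
(Check: W+ + W- = 28 should equal n(n+1)/2 = 28.)
Step 4: Test statistic W = min(W+, W-) = 9.
Step 5: Ties in |d|, so use the tie-corrected normal approximation.
        E[W] = n(n+1)/4 = 7*8/4 = 14.
        Tie groups: |d|=3 (t=2), |d|=8 (t=2); sum(t^3 - t) = 12.
        Var[W] = n(n+1)(2n+1)/24 - sum(t^3-t)/48 = 840/24 - 12/48 = 34.75.
        z = (W - E[W]) / sqrt(Var[W]) = (9 - 14) / 5.8949 = -0.8482.
        Two-sided p = 2*Phi(z) = 0.396333.
Step 6: alpha = 0.1. fail to reject H0.

W+ = 9, W- = 19, W = min = 9, p = 0.396333, fail to reject H0.


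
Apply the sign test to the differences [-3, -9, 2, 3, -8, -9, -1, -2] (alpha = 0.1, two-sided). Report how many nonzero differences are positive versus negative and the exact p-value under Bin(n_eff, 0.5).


Step 1: Discard zero differences. Original n = 8; n_eff = number of nonzero differences = 8.
Nonzero differences (with sign): -3, -9, +2, +3, -8, -9, -1, -2
Step 2: Count signs: positive = 2, negative = 6.
Step 3: Under H0: P(positive) = 0.5, so the number of positives S ~ Bin(8, 0.5).
Step 4: Two-sided exact p-value = sum of Bin(8,0.5) probabilities at or below the observed probability = 0.289062.
Step 5: alpha = 0.1. fail to reject H0.

n_eff = 8, pos = 2, neg = 6, p = 0.289062, fail to reject H0.


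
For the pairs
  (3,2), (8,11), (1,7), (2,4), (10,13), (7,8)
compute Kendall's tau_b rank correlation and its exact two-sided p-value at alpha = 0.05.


Step 1: Enumerate the 15 unordered pairs (i,j) with i<j and classify each by sign(x_j-x_i) * sign(y_j-y_i).
  (1,2):dx=+5,dy=+9->C; (1,3):dx=-2,dy=+5->D; (1,4):dx=-1,dy=+2->D; (1,5):dx=+7,dy=+11->C
  (1,6):dx=+4,dy=+6->C; (2,3):dx=-7,dy=-4->C; (2,4):dx=-6,dy=-7->C; (2,5):dx=+2,dy=+2->C
  (2,6):dx=-1,dy=-3->C; (3,4):dx=+1,dy=-3->D; (3,5):dx=+9,dy=+6->C; (3,6):dx=+6,dy=+1->C
  (4,5):dx=+8,dy=+9->C; (4,6):dx=+5,dy=+4->C; (5,6):dx=-3,dy=-5->C
Step 2: C = 12, D = 3, total pairs = 15.
Step 3: tau = (C - D)/(n(n-1)/2) = (12 - 3)/15 = 0.600000.
Step 4: Exact two-sided p-value (enumerate n! = 720 permutations of y under H0): p = 0.136111.
Step 5: alpha = 0.05. fail to reject H0.

tau_b = 0.6000 (C=12, D=3), p = 0.136111, fail to reject H0.


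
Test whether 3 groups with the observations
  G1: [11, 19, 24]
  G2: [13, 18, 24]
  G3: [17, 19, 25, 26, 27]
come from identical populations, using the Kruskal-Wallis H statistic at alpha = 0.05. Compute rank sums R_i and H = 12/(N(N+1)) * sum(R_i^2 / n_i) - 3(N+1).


Step 1: Combine all N = 11 observations and assign midranks.
sorted (value, group, rank): (11,G1,1), (13,G2,2), (17,G3,3), (18,G2,4), (19,G1,5.5), (19,G3,5.5), (24,G1,7.5), (24,G2,7.5), (25,G3,9), (26,G3,10), (27,G3,11)
Step 2: Sum ranks within each group.
R_1 = 14 (n_1 = 3)
R_2 = 13.5 (n_2 = 3)
R_3 = 38.5 (n_3 = 5)
Step 3: H = 12/(N(N+1)) * sum(R_i^2/n_i) - 3(N+1)
     = 12/(11*12) * (14^2/3 + 13.5^2/3 + 38.5^2/5) - 3*12
     = 0.090909 * 422.533 - 36
     = 2.412121.
Step 4: Ties present; correction factor C = 1 - 12/(11^3 - 11) = 0.990909. Corrected H = 2.412121 / 0.990909 = 2.434251.
Step 5: Under H0, H ~ chi^2(2); p-value = 0.296080.
Step 6: alpha = 0.05. fail to reject H0.

H = 2.4343, df = 2, p = 0.296080, fail to reject H0.
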